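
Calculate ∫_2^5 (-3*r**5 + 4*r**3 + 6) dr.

-14307/2

By the power rule, an antiderivative is F(r) = -r**6/2 + r**4 + 6*r.
Then F(5) - F(2) = (-14315/2) - (-4) = -14307/2.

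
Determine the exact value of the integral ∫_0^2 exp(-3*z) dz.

-(1 - exp(6))*exp(-6)/3

An antiderivative is F(z) = -exp(-3*z)/3.
Then F(2) - F(0) = (-exp(-6)/3) - (-1/3) = -(1 - exp(6))*exp(-6)/3.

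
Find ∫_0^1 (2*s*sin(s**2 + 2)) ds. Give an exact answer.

Let u = s**2 + 2, so du = 2*s ds. When s = 0, u = 2; when s = 1, u = 3.
The integral becomes ∫ sin(u) du from 2 to 3, with antiderivative -cos(u).
Back in s: F(s) = -cos(s**2 + 2).
Then F(1) - F(0) = (-cos(3)) - (-cos(2)) = cos(2) - cos(3).

cos(2) - cos(3)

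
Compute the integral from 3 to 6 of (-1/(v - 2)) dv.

-log(4)

An antiderivative is F(v) = -log(v - 2).
Then F(6) - F(3) = (-log(4)) - (0) = -log(4).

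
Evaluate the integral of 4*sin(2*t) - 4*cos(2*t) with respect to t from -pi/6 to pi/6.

An antiderivative is F(t) = -2*sin(2*t) - 2*cos(2*t).
Then F(pi/6) - F(-pi/6) = (-sqrt(3) - 1) - (-1 + sqrt(3)) = -2*sqrt(3).

-2*sqrt(3)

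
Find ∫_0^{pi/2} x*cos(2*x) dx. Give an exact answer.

-1/2

Integrate by parts once (u = x, dv = cos(2*x) dx).
An antiderivative is F(x) = x*sin(2*x)/2 + cos(2*x)/4.
Then F(pi/2) - F(0) = (-1/4) - (1/4) = -1/2.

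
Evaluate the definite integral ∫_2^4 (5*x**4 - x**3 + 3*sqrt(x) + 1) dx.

By the power rule, an antiderivative is F(x) = x**5 - x**4/4 + 2*x**(3/2) + x.
Then F(4) - F(2) = (980) - (4*sqrt(2) + 30) = 950 - 4*sqrt(2).

950 - 4*sqrt(2)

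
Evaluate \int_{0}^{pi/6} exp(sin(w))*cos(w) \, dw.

-1 + exp(1/2)

Let u = sin(w), so du = cos(w) dw. When w = 0, u = 0; when w = pi/6, u = 1/2.
The integral becomes ∫ exp(u) du from 0 to 1/2, with antiderivative exp(u).
Back in w: F(w) = exp(sin(w)).
Then F(pi/6) - F(0) = (exp(1/2)) - (1) = -1 + exp(1/2).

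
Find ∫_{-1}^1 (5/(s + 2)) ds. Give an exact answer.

5*log(3)

An antiderivative is F(s) = 5*log(s + 2).
Then F(1) - F(-1) = (5*log(3)) - (0) = 5*log(3).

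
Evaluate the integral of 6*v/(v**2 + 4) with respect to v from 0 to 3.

Let u = v**2 + 4, so du = 2*v dv. When v = 0, u = 4; when v = 3, u = 13.
The integral becomes 3·∫ 1/u du from 4 to 13, with antiderivative 3*log(u).
Back in v: F(v) = 3*log(v**2 + 4).
Then F(3) - F(0) = (3*log(13)) - (log(64)) = -6*log(2) + 3*log(13).

-6*log(2) + 3*log(13)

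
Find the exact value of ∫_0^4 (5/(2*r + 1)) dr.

An antiderivative is F(r) = 5*log(2*r + 1)/2.
Then F(4) - F(0) = (5*log(3)) - (0) = 5*log(3).

5*log(3)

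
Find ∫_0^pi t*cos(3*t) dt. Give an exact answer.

-2/9

Integrate by parts once (u = t, dv = cos(3*t) dt).
An antiderivative is F(t) = t*sin(3*t)/3 + cos(3*t)/9.
Then F(pi) - F(0) = (-1/9) - (1/9) = -2/9.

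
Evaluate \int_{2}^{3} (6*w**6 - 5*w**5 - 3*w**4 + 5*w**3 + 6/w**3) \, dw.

By the power rule, an antiderivative is F(w) = 6*w**7/7 - 5*w**6/6 - 3*w**5/5 + 5*w**4/4 - 3/w**2.
Then F(3) - F(2) = (513319/420) - (23701/420) = 81603/70.

81603/70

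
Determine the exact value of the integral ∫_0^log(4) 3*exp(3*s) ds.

63

Let u = exp(s), so du = exp(s) ds. When s = 0, u = 1; when s = log(4), u = 4.
The integral becomes 3·∫ u**2 du from 1 to 4, with antiderivative u**3.
Back in s: F(s) = exp(3*s).
Then F(log(4)) - F(0) = (64) - (1) = 63.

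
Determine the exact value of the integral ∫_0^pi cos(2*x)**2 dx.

pi/2

Use the identity cos^2(2*x) = (1 + cos(4*x))/2.
An antiderivative is F(x) = x/2 + sin(4*x)/8.
Then F(pi) - F(0) = (pi/2) - (0) = pi/2.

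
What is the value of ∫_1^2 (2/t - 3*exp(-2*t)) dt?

An antiderivative is F(t) = 2*log(t) + 3*exp(-2*t)/2.
Then F(2) - F(1) = (3*exp(-4)/2 + 2*log(2)) - (3*exp(-2)/2) = -3*exp(-2)/2 + 3*exp(-4)/2 + 2*log(2).

-3*exp(-2)/2 + 3*exp(-4)/2 + 2*log(2)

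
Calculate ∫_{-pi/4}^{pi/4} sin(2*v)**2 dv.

pi/4

Use the identity sin^2(2*v) = (1 - cos(4*v))/2.
An antiderivative is F(v) = v/2 - sin(4*v)/8.
Then F(pi/4) - F(-pi/4) = (pi/8) - (-pi/8) = pi/4.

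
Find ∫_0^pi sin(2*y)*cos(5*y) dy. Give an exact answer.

Use the identity sin(2*y)cos(5*y) = [sin(7*y) + sin(-3*y)]/2.
An antiderivative is F(y) = cos(3*y)/6 - cos(7*y)/14.
Then F(pi) - F(0) = (-2/21) - (2/21) = -4/21.

-4/21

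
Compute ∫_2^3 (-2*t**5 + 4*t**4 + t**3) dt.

-2197/60

By the power rule, an antiderivative is F(t) = -t**6/3 + 4*t**5/5 + t**4/4.
Then F(3) - F(2) = (-567/20) - (124/15) = -2197/60.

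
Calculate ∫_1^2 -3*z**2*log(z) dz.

Integrate by parts once (u = ln z, dv = -3*z**2 dz).
An antiderivative is F(z) = -z**3*(3*log(z) - 1)/3.
Then F(2) - F(1) = (8/3 - 8*log(2)) - (1/3) = 7/3 - 8*log(2).

7/3 - 8*log(2)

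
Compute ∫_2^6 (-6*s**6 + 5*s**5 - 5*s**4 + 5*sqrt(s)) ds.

By the power rule, an antiderivative is F(s) = -6*s**7/7 + 5*s**6/6 - s**5 + 10*s**(3/2)/3.
Then F(6) - F(2) = (-1461888/7 + 20*sqrt(6)) - (-1856/21 + 20*sqrt(2)/3) = -4383808/21 - 20*sqrt(2)/3 + 20*sqrt(6).

-4383808/21 - 20*sqrt(2)/3 + 20*sqrt(6)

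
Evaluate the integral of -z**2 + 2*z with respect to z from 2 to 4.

-20/3

By the power rule, an antiderivative is F(z) = -z**3/3 + z**2.
Then F(4) - F(2) = (-16/3) - (4/3) = -20/3.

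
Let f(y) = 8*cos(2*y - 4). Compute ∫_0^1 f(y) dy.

Let u = 2*y - 4, so du = 2 dy. When y = 0, u = -4; when y = 1, u = -2.
The integral becomes 4·∫ cos(u) du from -4 to -2, with antiderivative 4*sin(u).
Back in y: F(y) = 4*sin(2*y - 4).
Then F(1) - F(0) = (-4*sin(2)) - (-4*sin(4)) = -4*sin(2) + 4*sin(4).

-4*sin(2) + 4*sin(4)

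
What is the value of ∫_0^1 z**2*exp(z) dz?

-2 + E

Integrate by parts twice (u = z^2, dv = exp(z) dz).
An antiderivative is F(z) = (z**2 - 2*z + 2)*exp(z).
Then F(1) - F(0) = (E) - (2) = -2 + E.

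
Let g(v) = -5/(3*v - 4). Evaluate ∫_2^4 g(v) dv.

-10*log(2)/3

An antiderivative is F(v) = -5*log(3*v - 4)/3.
Then F(4) - F(2) = (-log(32)) - (-5*log(2)/3) = -10*log(2)/3.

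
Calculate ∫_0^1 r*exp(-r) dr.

Integrate by parts once (u = r, dv = exp(-r) dr).
An antiderivative is F(r) = (-r - 1)*exp(-r).
Then F(1) - F(0) = (-2*exp(-1)) - (-1) = 1 - 2*exp(-1).

1 - 2*exp(-1)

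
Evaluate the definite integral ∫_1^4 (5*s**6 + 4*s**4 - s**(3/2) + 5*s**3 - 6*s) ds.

357893/28

By the power rule, an antiderivative is F(s) = 5*s**7/7 - 2*s**(5/2)/5 + 4*s**5/5 + 5*s**4/4 - 3*s**2.
Then F(4) - F(1) = (447344/35) - (-89/140) = 357893/28.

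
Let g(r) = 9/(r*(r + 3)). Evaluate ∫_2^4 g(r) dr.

-3*log(7) + 3*log(2) + 3*log(5)

Factor the denominator: r**2 + 3*r = (r + 3)r.
Partial fractions: 9/(r*(r + 3)) = -3/(r + 3) + 3/r.
An antiderivative is F(r) = 3*log(r) - 3*log(r + 3).
Then F(4) - F(2) = (-3*log(7) + 6*log(2)) - (-3*log(5) + 3*log(2)) = -3*log(7) + 3*log(2) + 3*log(5).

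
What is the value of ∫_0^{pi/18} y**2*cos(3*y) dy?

Integrate by parts twice (u = y^2, dv = cos(3*y) dy).
An antiderivative is F(y) = y**2*sin(3*y)/3 + 2*y*cos(3*y)/9 - 2*sin(3*y)/27.
Then F(pi/18) - F(0) = (-1/27 + pi**2/1944 + sqrt(3)*pi/162) - (0) = -1/27 + pi**2/1944 + sqrt(3)*pi/162.

-1/27 + pi**2/1944 + sqrt(3)*pi/162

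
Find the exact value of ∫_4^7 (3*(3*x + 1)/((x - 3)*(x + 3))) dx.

Factor the denominator: x**2 - 9 = (x + 3)(x - 3).
Partial fractions: 3*(3*x + 1)/((x - 3)*(x + 3)) = 4/(x + 3) + 5/(x - 3).
An antiderivative is F(x) = 5*log(x - 3) + 4*log(x + 3).
Then F(7) - F(4) = (4*log(5) + 14*log(2)) - (4*log(7)) = -4*log(7) + 4*log(5) + 14*log(2).

-4*log(7) + 4*log(5) + 14*log(2)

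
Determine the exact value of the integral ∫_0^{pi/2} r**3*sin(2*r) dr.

Integrate by parts 3 times (u = r^3, dv = sin(2*r) dr).
An antiderivative is F(r) = -r**3*cos(2*r)/2 + 3*r**2*sin(2*r)/4 + 3*r*cos(2*r)/4 - 3*sin(2*r)/8.
Then F(pi/2) - F(0) = (pi*(-6 + pi**2)/16) - (0) = pi*(-6 + pi**2)/16.

pi*(-6 + pi**2)/16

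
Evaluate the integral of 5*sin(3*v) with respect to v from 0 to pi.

An antiderivative is F(v) = -5*cos(3*v)/3.
Then F(pi) - F(0) = (5/3) - (-5/3) = 10/3.

10/3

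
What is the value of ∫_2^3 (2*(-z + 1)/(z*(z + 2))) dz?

-3*log(5) + log(3) + 5*log(2)

Factor the denominator: z**2 + 2*z = (z + 2)z.
Partial fractions: 2*(-z + 1)/(z*(z + 2)) = -3/(z + 2) + 1/z.
An antiderivative is F(z) = log(z) - 3*log(z + 2).
Then F(3) - F(2) = (-3*log(5) + log(3)) - (-log(32)) = -3*log(5) + log(3) + 5*log(2).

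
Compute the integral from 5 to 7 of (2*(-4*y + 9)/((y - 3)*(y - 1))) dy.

-5*log(3) + 2*log(2)

Factor the denominator: y**2 - 4*y + 3 = (y - 1)(y - 3).
Partial fractions: 2*(-4*y + 9)/((y - 3)*(y - 1)) = -5/(y - 1) - 3/(y - 3).
An antiderivative is F(y) = -3*log(y - 3) - 5*log(y - 1).
Then F(7) - F(5) = (-11*log(2) - 5*log(3)) - (-13*log(2)) = -5*log(3) + 2*log(2).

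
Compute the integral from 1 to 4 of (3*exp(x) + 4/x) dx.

-3*exp(1) + 8*log(2) + 3*exp(4)

An antiderivative is F(x) = 3*exp(x) + 4*log(x).
Then F(4) - F(1) = (8*log(2) + 3*exp(4)) - (3*exp(1)) = -3*exp(1) + 8*log(2) + 3*exp(4).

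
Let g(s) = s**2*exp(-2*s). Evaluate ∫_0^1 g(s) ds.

Integrate by parts twice (u = s^2, dv = exp(-2*s) ds).
An antiderivative is F(s) = (-2*s**2 - 2*s - 1)*exp(-2*s)/4.
Then F(1) - F(0) = (-5*exp(-2)/4) - (-1/4) = (-5 + exp(2))*exp(-2)/4.

(-5 + exp(2))*exp(-2)/4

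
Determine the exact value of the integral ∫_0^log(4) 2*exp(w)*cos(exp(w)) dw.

Let u = exp(w), so du = exp(w) dw. When w = 0, u = 1; when w = log(4), u = 4.
The integral becomes 2·∫ cos(u) du from 1 to 4, with antiderivative 2*sin(u).
Back in w: F(w) = 2*sin(exp(w)).
Then F(log(4)) - F(0) = (2*sin(4)) - (2*sin(1)) = -2*sin(1) + 2*sin(4).

-2*sin(1) + 2*sin(4)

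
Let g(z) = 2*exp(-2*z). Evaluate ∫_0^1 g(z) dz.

1 - exp(-2)

An antiderivative is F(z) = -exp(-2*z).
Then F(1) - F(0) = (-exp(-2)) - (-1) = 1 - exp(-2).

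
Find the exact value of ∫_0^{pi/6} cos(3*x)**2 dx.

pi/12

Use the identity cos^2(3*x) = (1 + cos(6*x))/2.
An antiderivative is F(x) = x/2 + sin(6*x)/12.
Then F(pi/6) - F(0) = (pi/12) - (0) = pi/12.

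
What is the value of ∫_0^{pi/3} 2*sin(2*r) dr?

An antiderivative is F(r) = -cos(2*r).
Then F(pi/3) - F(0) = (1/2) - (-1) = 3/2.

3/2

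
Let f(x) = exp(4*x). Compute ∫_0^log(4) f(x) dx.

Let u = exp(x), so du = exp(x) dx. When x = 0, u = 1; when x = log(4), u = 4.
The integral becomes ∫ u**3 du from 1 to 4, with antiderivative u**4/4.
Back in x: F(x) = exp(4*x)/4.
Then F(log(4)) - F(0) = (64) - (1/4) = 255/4.

255/4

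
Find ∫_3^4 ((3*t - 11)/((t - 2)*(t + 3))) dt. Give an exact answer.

Factor the denominator: t**2 + t - 6 = (t + 3)(t - 2).
Partial fractions: (3*t - 11)/((t - 2)*(t + 3)) = 4/(t + 3) - 1/(t - 2).
An antiderivative is F(t) = -log(t - 2) + 4*log(t + 3).
Then F(4) - F(3) = (-log(2) + 4*log(7)) - (4*log(2) + 4*log(3)) = -4*log(3) - 5*log(2) + 4*log(7).

-4*log(3) - 5*log(2) + 4*log(7)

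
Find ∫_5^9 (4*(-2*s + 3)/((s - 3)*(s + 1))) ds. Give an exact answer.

-5*log(5) + 2*log(3)

Factor the denominator: s**2 - 2*s - 3 = (s + 1)(s - 3).
Partial fractions: 4*(-2*s + 3)/((s - 3)*(s + 1)) = -5/(s + 1) - 3/(s - 3).
An antiderivative is F(s) = -3*log(s - 3) - 5*log(s + 1).
Then F(9) - F(5) = (-5*log(5) - 8*log(2) - 3*log(3)) - (-8*log(2) - 5*log(3)) = -5*log(5) + 2*log(3).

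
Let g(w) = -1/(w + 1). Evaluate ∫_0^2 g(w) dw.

-log(3)

An antiderivative is F(w) = -log(w + 1).
Then F(2) - F(0) = (-log(3)) - (0) = -log(3).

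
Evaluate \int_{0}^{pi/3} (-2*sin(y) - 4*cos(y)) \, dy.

-2*sqrt(3) - 1

An antiderivative is F(y) = -4*sin(y) + 2*cos(y).
Then F(pi/3) - F(0) = (1 - 2*sqrt(3)) - (2) = -2*sqrt(3) - 1.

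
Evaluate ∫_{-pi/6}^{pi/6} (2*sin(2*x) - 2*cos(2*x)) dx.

An antiderivative is F(x) = -sin(2*x) - cos(2*x).
Then F(pi/6) - F(-pi/6) = (-sqrt(3)/2 - 1/2) - (-1/2 + sqrt(3)/2) = -sqrt(3).

-sqrt(3)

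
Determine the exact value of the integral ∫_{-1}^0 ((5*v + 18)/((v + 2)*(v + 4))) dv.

Factor the denominator: v**2 + 6*v + 8 = (v + 4)(v + 2).
Partial fractions: (5*v + 18)/((v + 2)*(v + 4)) = 1/(v + 4) + 4/(v + 2).
An antiderivative is F(v) = 4*log(v + 2) + log(v + 4).
Then F(0) - F(-1) = (log(64)) - (log(3)) = log(64/3).

log(64/3)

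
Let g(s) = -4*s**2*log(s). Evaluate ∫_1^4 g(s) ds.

28 - 512*log(2)/3

Integrate by parts once (u = ln s, dv = -4*s**2 ds).
An antiderivative is F(s) = -4*s**3*(3*log(s) - 1)/9.
Then F(4) - F(1) = (256/9 - 512*log(2)/3) - (4/9) = 28 - 512*log(2)/3.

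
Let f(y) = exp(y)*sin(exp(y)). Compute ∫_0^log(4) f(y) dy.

cos(1) - cos(4)

Let u = exp(y), so du = exp(y) dy. When y = 0, u = 1; when y = log(4), u = 4.
The integral becomes ∫ sin(u) du from 1 to 4, with antiderivative -cos(u).
Back in y: F(y) = -cos(exp(y)).
Then F(log(4)) - F(0) = (-cos(4)) - (-cos(1)) = cos(1) - cos(4).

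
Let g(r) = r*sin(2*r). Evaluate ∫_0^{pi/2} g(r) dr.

pi/4

Integrate by parts once (u = r, dv = sin(2*r) dr).
An antiderivative is F(r) = -r*cos(2*r)/2 + sin(2*r)/4.
Then F(pi/2) - F(0) = (pi/4) - (0) = pi/4.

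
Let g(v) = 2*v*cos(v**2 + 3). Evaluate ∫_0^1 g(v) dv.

Let u = v**2 + 3, so du = 2*v dv. When v = 0, u = 3; when v = 1, u = 4.
The integral becomes ∫ cos(u) du from 3 to 4, with antiderivative sin(u).
Back in v: F(v) = sin(v**2 + 3).
Then F(1) - F(0) = (sin(4)) - (sin(3)) = sin(4) - sin(3).

sin(4) - sin(3)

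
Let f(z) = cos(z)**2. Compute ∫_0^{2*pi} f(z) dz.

Use the identity cos^2(z) = (1 + cos(2*z))/2.
An antiderivative is F(z) = z/2 + sin(2*z)/4.
Then F(2*pi) - F(0) = (pi) - (0) = pi.

pi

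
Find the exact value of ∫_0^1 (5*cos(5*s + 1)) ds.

-sin(1) + sin(6)

Let u = 5*s + 1, so du = 5 ds. When s = 0, u = 1; when s = 1, u = 6.
The integral becomes ∫ cos(u) du from 1 to 6, with antiderivative sin(u).
Back in s: F(s) = sin(5*s + 1).
Then F(1) - F(0) = (sin(6)) - (sin(1)) = -sin(1) + sin(6).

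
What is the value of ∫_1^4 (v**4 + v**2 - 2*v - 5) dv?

978/5

By the power rule, an antiderivative is F(v) = v**5/5 + v**3/3 - v**2 - 5*v.
Then F(4) - F(1) = (2852/15) - (-82/15) = 978/5.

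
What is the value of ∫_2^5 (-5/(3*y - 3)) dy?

An antiderivative is F(y) = -5*log(3*y - 3)/3.
Then F(5) - F(2) = (-5*log(12)/3) - (-5*log(3)/3) = -10*log(2)/3.

-10*log(2)/3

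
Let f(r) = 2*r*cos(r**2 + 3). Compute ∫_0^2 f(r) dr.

Let u = r**2 + 3, so du = 2*r dr. When r = 0, u = 3; when r = 2, u = 7.
The integral becomes ∫ cos(u) du from 3 to 7, with antiderivative sin(u).
Back in r: F(r) = sin(r**2 + 3).
Then F(2) - F(0) = (sin(7)) - (sin(3)) = -sin(3) + sin(7).

-sin(3) + sin(7)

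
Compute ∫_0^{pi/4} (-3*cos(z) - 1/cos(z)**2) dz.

An antiderivative is F(z) = -3*sin(z) - tan(z).
Then F(pi/4) - F(0) = (-3*sqrt(2)/2 - 1) - (0) = -3*sqrt(2)/2 - 1.

-3*sqrt(2)/2 - 1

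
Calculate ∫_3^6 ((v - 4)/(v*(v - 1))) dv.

-3*log(5) + 7*log(2)

Factor the denominator: v**2 - v = v(v - 1).
Partial fractions: (v - 4)/(v*(v - 1)) = 4/v - 3/(v - 1).
An antiderivative is F(v) = 4*log(v) - 3*log(v - 1).
Then F(6) - F(3) = (-3*log(5) + 4*log(2) + 4*log(3)) - (log(81/8)) = -3*log(5) + 7*log(2).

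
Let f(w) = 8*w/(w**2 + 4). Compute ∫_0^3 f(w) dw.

-8*log(2) + 4*log(13)

Let u = w**2 + 4, so du = 2*w dw. When w = 0, u = 4; when w = 3, u = 13.
The integral becomes 4·∫ 1/u du from 4 to 13, with antiderivative 4*log(u).
Back in w: F(w) = 4*log(w**2 + 4).
Then F(3) - F(0) = (4*log(13)) - (8*log(2)) = -8*log(2) + 4*log(13).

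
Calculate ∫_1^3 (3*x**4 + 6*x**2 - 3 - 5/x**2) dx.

By the power rule, an antiderivative is F(x) = 3*x**5/5 + 2*x**3 - 3*x + 5/x.
Then F(3) - F(1) = (2887/15) - (23/5) = 2818/15.

2818/15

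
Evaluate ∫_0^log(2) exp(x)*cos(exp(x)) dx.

-sin(1) + sin(2)

Let u = exp(x), so du = exp(x) dx. When x = 0, u = 1; when x = log(2), u = 2.
The integral becomes ∫ cos(u) du from 1 to 2, with antiderivative sin(u).
Back in x: F(x) = sin(exp(x)).
Then F(log(2)) - F(0) = (sin(2)) - (sin(1)) = -sin(1) + sin(2).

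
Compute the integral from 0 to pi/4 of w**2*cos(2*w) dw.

Integrate by parts twice (u = w^2, dv = cos(2*w) dw).
An antiderivative is F(w) = w**2*sin(2*w)/2 + w*cos(2*w)/2 - sin(2*w)/4.
Then F(pi/4) - F(0) = (-1/4 + pi**2/32) - (0) = -1/4 + pi**2/32.

-1/4 + pi**2/32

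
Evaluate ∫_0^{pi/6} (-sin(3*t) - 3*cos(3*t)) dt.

An antiderivative is F(t) = -sin(3*t) + cos(3*t)/3.
Then F(pi/6) - F(0) = (-1) - (1/3) = -4/3.

-4/3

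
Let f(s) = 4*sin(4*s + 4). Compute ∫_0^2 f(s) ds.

-cos(12) + cos(4)

Let u = 4*s + 4, so du = 4 ds. When s = 0, u = 4; when s = 2, u = 12.
The integral becomes ∫ sin(u) du from 4 to 12, with antiderivative -cos(u).
Back in s: F(s) = -cos(4*s + 4).
Then F(2) - F(0) = (-cos(12)) - (-cos(4)) = -cos(12) + cos(4).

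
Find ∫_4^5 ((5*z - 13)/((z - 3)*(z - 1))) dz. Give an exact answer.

Factor the denominator: z**2 - 4*z + 3 = (z - 1)(z - 3).
Partial fractions: (5*z - 13)/((z - 3)*(z - 1)) = 4/(z - 1) + 1/(z - 3).
An antiderivative is F(z) = log(z - 3) + 4*log(z - 1).
Then F(5) - F(4) = (9*log(2)) - (log(81)) = -4*log(3) + 9*log(2).

-4*log(3) + 9*log(2)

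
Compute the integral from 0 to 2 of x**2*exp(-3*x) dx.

Integrate by parts twice (u = x^2, dv = exp(-3*x) dx).
An antiderivative is F(x) = (-9*x**2 - 6*x - 2)*exp(-3*x)/27.
Then F(2) - F(0) = (-50*exp(-6)/27) - (-2/27) = 2/27 - 50*exp(-6)/27.

2/27 - 50*exp(-6)/27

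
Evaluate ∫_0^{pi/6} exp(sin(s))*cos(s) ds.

Let u = sin(s), so du = cos(s) ds. When s = 0, u = 0; when s = pi/6, u = 1/2.
The integral becomes ∫ exp(u) du from 0 to 1/2, with antiderivative exp(u).
Back in s: F(s) = exp(sin(s)).
Then F(pi/6) - F(0) = (exp(1/2)) - (1) = -1 + exp(1/2).

-1 + exp(1/2)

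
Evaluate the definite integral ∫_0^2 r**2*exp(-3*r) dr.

2/27 - 50*exp(-6)/27

Integrate by parts twice (u = r^2, dv = exp(-3*r) dr).
An antiderivative is F(r) = (-9*r**2 - 6*r - 2)*exp(-3*r)/27.
Then F(2) - F(0) = (-50*exp(-6)/27) - (-2/27) = 2/27 - 50*exp(-6)/27.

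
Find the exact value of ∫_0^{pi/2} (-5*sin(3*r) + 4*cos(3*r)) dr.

An antiderivative is F(r) = 4*sin(3*r)/3 + 5*cos(3*r)/3.
Then F(pi/2) - F(0) = (-4/3) - (5/3) = -3.

-3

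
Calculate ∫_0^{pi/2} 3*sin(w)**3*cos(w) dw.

Let u = sin(w), so du = cos(w) dw. When w = 0, u = 0; when w = pi/2, u = 1.
The integral becomes 3·∫ u**3 du from 0 to 1, with antiderivative 3*u**4/4.
Back in w: F(w) = 3*sin(w)**4/4.
Then F(pi/2) - F(0) = (3/4) - (0) = 3/4.

3/4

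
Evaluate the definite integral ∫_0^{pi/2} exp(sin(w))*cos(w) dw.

-1 + E

Let u = sin(w), so du = cos(w) dw. When w = 0, u = 0; when w = pi/2, u = 1.
The integral becomes ∫ exp(u) du from 0 to 1, with antiderivative exp(u).
Back in w: F(w) = exp(sin(w)).
Then F(pi/2) - F(0) = (E) - (1) = -1 + E.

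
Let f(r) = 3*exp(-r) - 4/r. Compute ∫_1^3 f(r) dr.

-4*log(3) - 3*exp(-3) + 3*exp(-1)

An antiderivative is F(r) = -4*log(r) - 3*exp(-r).
Then F(3) - F(1) = (-4*log(3) - 3*exp(-3)) - (-3*exp(-1)) = -4*log(3) - 3*exp(-3) + 3*exp(-1).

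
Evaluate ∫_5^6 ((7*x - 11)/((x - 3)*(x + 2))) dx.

-5*log(7) + 2*log(3) + 13*log(2)

Factor the denominator: x**2 - x - 6 = (x + 2)(x - 3).
Partial fractions: (7*x - 11)/((x - 3)*(x + 2)) = 5/(x + 2) + 2/(x - 3).
An antiderivative is F(x) = 2*log(x - 3) + 5*log(x + 2).
Then F(6) - F(5) = (2*log(3) + 15*log(2)) - (2*log(2) + 5*log(7)) = -5*log(7) + 2*log(3) + 13*log(2).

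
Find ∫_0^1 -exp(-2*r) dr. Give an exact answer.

An antiderivative is F(r) = exp(-2*r)/2.
Then F(1) - F(0) = (exp(-2)/2) - (1/2) = (1 - exp(2))*exp(-2)/2.

(1 - exp(2))*exp(-2)/2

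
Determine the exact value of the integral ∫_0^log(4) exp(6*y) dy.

Let u = exp(y), so du = exp(y) dy. When y = 0, u = 1; when y = log(4), u = 4.
The integral becomes ∫ u**5 du from 1 to 4, with antiderivative u**6/6.
Back in y: F(y) = exp(6*y)/6.
Then F(log(4)) - F(0) = (2048/3) - (1/6) = 1365/2.

1365/2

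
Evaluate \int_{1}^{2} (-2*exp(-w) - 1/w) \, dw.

-2*exp(-1) - log(2) + 2*exp(-2)

An antiderivative is F(w) = -log(w) + 2*exp(-w).
Then F(2) - F(1) = (-log(2) + 2*exp(-2)) - (2*exp(-1)) = -2*exp(-1) - log(2) + 2*exp(-2).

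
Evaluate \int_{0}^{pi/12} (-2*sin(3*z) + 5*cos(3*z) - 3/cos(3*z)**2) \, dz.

-5/3 + 7*sqrt(2)/6

An antiderivative is F(z) = 5*sin(3*z)/3 + 2*cos(3*z)/3 - tan(3*z).
Then F(pi/12) - F(0) = (-1 + 7*sqrt(2)/6) - (2/3) = -5/3 + 7*sqrt(2)/6.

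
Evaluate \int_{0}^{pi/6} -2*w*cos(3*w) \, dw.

Integrate by parts once (u = w, dv = -2*cos(3*w) dw).
An antiderivative is F(w) = -2*w*sin(3*w)/3 - 2*cos(3*w)/9.
Then F(pi/6) - F(0) = (-pi/9) - (-2/9) = 2/9 - pi/9.

2/9 - pi/9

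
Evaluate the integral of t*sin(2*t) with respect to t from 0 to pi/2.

Integrate by parts once (u = t, dv = sin(2*t) dt).
An antiderivative is F(t) = -t*cos(2*t)/2 + sin(2*t)/4.
Then F(pi/2) - F(0) = (pi/4) - (0) = pi/4.

pi/4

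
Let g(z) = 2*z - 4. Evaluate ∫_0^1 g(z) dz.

-3

By the power rule, an antiderivative is F(z) = z**2 - 4*z.
Then F(1) - F(0) = (-3) - (0) = -3.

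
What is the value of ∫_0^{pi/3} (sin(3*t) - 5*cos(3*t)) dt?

An antiderivative is F(t) = -5*sin(3*t)/3 - cos(3*t)/3.
Then F(pi/3) - F(0) = (1/3) - (-1/3) = 2/3.

2/3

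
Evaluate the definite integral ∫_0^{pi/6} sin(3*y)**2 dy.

pi/12

Use the identity sin^2(3*y) = (1 - cos(6*y))/2.
An antiderivative is F(y) = y/2 - sin(6*y)/12.
Then F(pi/6) - F(0) = (pi/12) - (0) = pi/12.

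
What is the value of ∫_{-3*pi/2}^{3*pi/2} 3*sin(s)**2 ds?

9*pi/2

Use the identity sin^2(s) = (1 - cos(2*s))/2.
An antiderivative is F(s) = 3*s/2 - 3*sin(2*s)/4.
Then F(3*pi/2) - F(-3*pi/2) = (9*pi/4) - (-9*pi/4) = 9*pi/2.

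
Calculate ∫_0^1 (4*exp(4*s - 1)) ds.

-(1 - exp(4))*exp(-1)

Let u = 4*s - 1, so du = 4 ds. When s = 0, u = -1; when s = 1, u = 3.
The integral becomes ∫ exp(u) du from -1 to 3, with antiderivative exp(u).
Back in s: F(s) = exp(4*s - 1).
Then F(1) - F(0) = (exp(3)) - (exp(-1)) = -(1 - exp(4))*exp(-1).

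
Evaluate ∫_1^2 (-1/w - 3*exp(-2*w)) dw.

An antiderivative is F(w) = -log(w) + 3*exp(-2*w)/2.
Then F(2) - F(1) = (-log(2) + 3*exp(-4)/2) - (3*exp(-2)/2) = -log(2) - 3*exp(-2)/2 + 3*exp(-4)/2.

-log(2) - 3*exp(-2)/2 + 3*exp(-4)/2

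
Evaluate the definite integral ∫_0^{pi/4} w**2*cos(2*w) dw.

-1/4 + pi**2/32

Integrate by parts twice (u = w^2, dv = cos(2*w) dw).
An antiderivative is F(w) = w**2*sin(2*w)/2 + w*cos(2*w)/2 - sin(2*w)/4.
Then F(pi/4) - F(0) = (-1/4 + pi**2/32) - (0) = -1/4 + pi**2/32.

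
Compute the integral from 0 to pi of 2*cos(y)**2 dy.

Use the identity cos^2(y) = (1 + cos(2*y))/2.
An antiderivative is F(y) = y + sin(2*y)/2.
Then F(pi) - F(0) = (pi) - (0) = pi.

pi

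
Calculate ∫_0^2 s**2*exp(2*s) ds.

Integrate by parts twice (u = s^2, dv = exp(2*s) ds).
An antiderivative is F(s) = (2*s**2 - 2*s + 1)*exp(2*s)/4.
Then F(2) - F(0) = (5*exp(4)/4) - (1/4) = -1/4 + 5*exp(4)/4.

-1/4 + 5*exp(4)/4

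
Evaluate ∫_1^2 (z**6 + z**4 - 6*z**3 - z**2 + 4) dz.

By the power rule, an antiderivative is F(z) = z**7/7 + z**5/5 - 3*z**4/2 - z**3/3 + 4*z.
Then F(2) - F(1) = (632/105) - (527/210) = 737/210.

737/210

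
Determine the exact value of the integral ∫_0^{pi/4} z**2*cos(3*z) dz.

Integrate by parts twice (u = z^2, dv = cos(3*z) dz).
An antiderivative is F(z) = z**2*sin(3*z)/3 + 2*z*cos(3*z)/9 - 2*sin(3*z)/27.
Then F(pi/4) - F(0) = (sqrt(2)*(-24*pi - 32 + 9*pi**2)/864) - (0) = sqrt(2)*(-24*pi - 32 + 9*pi**2)/864.

sqrt(2)*(-24*pi - 32 + 9*pi**2)/864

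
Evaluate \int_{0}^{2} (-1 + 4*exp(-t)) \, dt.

An antiderivative is F(t) = -t - 4*exp(-t).
Then F(2) - F(0) = (-2 - 4*exp(-2)) - (-4) = 2 - 4*exp(-2).

2 - 4*exp(-2)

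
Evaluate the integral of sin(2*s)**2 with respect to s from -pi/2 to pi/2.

pi/2

Use the identity sin^2(2*s) = (1 - cos(4*s))/2.
An antiderivative is F(s) = s/2 - sin(4*s)/8.
Then F(pi/2) - F(-pi/2) = (pi/4) - (-pi/4) = pi/2.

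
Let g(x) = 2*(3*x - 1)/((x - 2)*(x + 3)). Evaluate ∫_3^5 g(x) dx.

Factor the denominator: x**2 + x - 6 = (x + 3)(x - 2).
Partial fractions: 2*(3*x - 1)/((x - 2)*(x + 3)) = 4/(x + 3) + 2/(x - 2).
An antiderivative is F(x) = 2*log(x - 2) + 4*log(x + 3).
Then F(5) - F(3) = (2*log(3) + 12*log(2)) - (4*log(2) + 4*log(3)) = -2*log(3) + 8*log(2).

-2*log(3) + 8*log(2)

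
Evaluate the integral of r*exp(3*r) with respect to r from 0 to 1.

1/9 + 2*exp(3)/9

Integrate by parts once (u = r, dv = exp(3*r) dr).
An antiderivative is F(r) = (3*r - 1)*exp(3*r)/9.
Then F(1) - F(0) = (2*exp(3)/9) - (-1/9) = 1/9 + 2*exp(3)/9.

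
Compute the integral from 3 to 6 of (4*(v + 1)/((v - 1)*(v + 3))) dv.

-4*log(2) + 2*log(3) + 2*log(5)

Factor the denominator: v**2 + 2*v - 3 = (v + 3)(v - 1).
Partial fractions: 4*(v + 1)/((v - 1)*(v + 3)) = 2/(v + 3) + 2/(v - 1).
An antiderivative is F(v) = 2*log(v - 1) + 2*log(v + 3).
Then F(6) - F(3) = (2*log(5) + 4*log(3)) - (2*log(3) + 4*log(2)) = -4*log(2) + 2*log(3) + 2*log(5).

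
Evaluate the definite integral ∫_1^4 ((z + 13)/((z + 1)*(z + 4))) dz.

-13*log(2) + 7*log(5)

Factor the denominator: z**2 + 5*z + 4 = (z + 4)(z + 1).
Partial fractions: (z + 13)/((z + 1)*(z + 4)) = -3/(z + 4) + 4/(z + 1).
An antiderivative is F(z) = 4*log(z + 1) - 3*log(z + 4).
Then F(4) - F(1) = (-9*log(2) + 4*log(5)) - (-3*log(5) + 4*log(2)) = -13*log(2) + 7*log(5).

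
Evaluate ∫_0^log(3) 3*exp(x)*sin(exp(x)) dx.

Let u = exp(x), so du = exp(x) dx. When x = 0, u = 1; when x = log(3), u = 3.
The integral becomes 3·∫ sin(u) du from 1 to 3, with antiderivative -3*cos(u).
Back in x: F(x) = -3*cos(exp(x)).
Then F(log(3)) - F(0) = (-3*cos(3)) - (-3*cos(1)) = 3*cos(1) - 3*cos(3).

3*cos(1) - 3*cos(3)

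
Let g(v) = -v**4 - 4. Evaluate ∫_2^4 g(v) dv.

-1032/5

By the power rule, an antiderivative is F(v) = -v**5/5 - 4*v.
Then F(4) - F(2) = (-1104/5) - (-72/5) = -1032/5.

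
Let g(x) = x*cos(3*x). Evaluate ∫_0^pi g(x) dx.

-2/9

Integrate by parts once (u = x, dv = cos(3*x) dx).
An antiderivative is F(x) = x*sin(3*x)/3 + cos(3*x)/9.
Then F(pi) - F(0) = (-1/9) - (1/9) = -2/9.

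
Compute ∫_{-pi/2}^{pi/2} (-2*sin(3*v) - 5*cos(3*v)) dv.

An antiderivative is F(v) = -5*sin(3*v)/3 + 2*cos(3*v)/3.
Then F(pi/2) - F(-pi/2) = (5/3) - (-5/3) = 10/3.

10/3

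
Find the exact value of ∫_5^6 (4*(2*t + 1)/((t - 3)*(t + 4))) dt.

-4*log(3) + 4*log(5)

Factor the denominator: t**2 + t - 12 = (t + 4)(t - 3).
Partial fractions: 4*(2*t + 1)/((t - 3)*(t + 4)) = 4/(t + 4) + 4/(t - 3).
An antiderivative is F(t) = 4*log(t - 3) + 4*log(t + 4).
Then F(6) - F(5) = (4*log(2) + 4*log(3) + 4*log(5)) - (4*log(2) + 8*log(3)) = -4*log(3) + 4*log(5).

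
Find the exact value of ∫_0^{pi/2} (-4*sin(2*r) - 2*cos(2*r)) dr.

-4

An antiderivative is F(r) = -sin(2*r) + 2*cos(2*r).
Then F(pi/2) - F(0) = (-2) - (2) = -4.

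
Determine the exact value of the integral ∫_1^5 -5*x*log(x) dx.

30 - 125*log(5)/2

Integrate by parts once (u = ln x, dv = -5*x dx).
An antiderivative is F(x) = -5*x**2*(2*log(x) - 1)/4.
Then F(5) - F(1) = (125/4 - 125*log(5)/2) - (5/4) = 30 - 125*log(5)/2.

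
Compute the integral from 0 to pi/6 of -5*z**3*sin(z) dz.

Integrate by parts 3 times (u = z^3, dv = -5*sin(z) dz).
An antiderivative is F(z) = 5*z**3*cos(z) - 15*z**2*sin(z) - 30*z*cos(z) + 30*sin(z).
Then F(pi/6) - F(0) = (-5*sqrt(3)*pi/2 - 5*pi**2/24 + 5*sqrt(3)*pi**3/432 + 15) - (0) = -5*sqrt(3)*pi/2 - 5*pi**2/24 + 5*sqrt(3)*pi**3/432 + 15.

-5*sqrt(3)*pi/2 - 5*pi**2/24 + 5*sqrt(3)*pi**3/432 + 15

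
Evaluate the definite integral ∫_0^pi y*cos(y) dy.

Integrate by parts once (u = y, dv = cos(y) dy).
An antiderivative is F(y) = y*sin(y) + cos(y).
Then F(pi) - F(0) = (-1) - (1) = -2.

-2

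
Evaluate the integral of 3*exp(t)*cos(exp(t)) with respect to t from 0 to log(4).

-3*sin(1) + 3*sin(4)

Let u = exp(t), so du = exp(t) dt. When t = 0, u = 1; when t = log(4), u = 4.
The integral becomes 3·∫ cos(u) du from 1 to 4, with antiderivative 3*sin(u).
Back in t: F(t) = 3*sin(exp(t)).
Then F(log(4)) - F(0) = (3*sin(4)) - (3*sin(1)) = -3*sin(1) + 3*sin(4).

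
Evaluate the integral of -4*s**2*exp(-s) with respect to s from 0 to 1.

-8 + 20*exp(-1)

Integrate by parts twice (u = s^2, dv = -4*exp(-s) ds).
An antiderivative is F(s) = (4*s**2 + 8*s + 8)*exp(-s).
Then F(1) - F(0) = (20*exp(-1)) - (8) = -8 + 20*exp(-1).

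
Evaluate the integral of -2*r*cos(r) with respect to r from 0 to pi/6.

Integrate by parts once (u = r, dv = -2*cos(r) dr).
An antiderivative is F(r) = -2*r*sin(r) - 2*cos(r).
Then F(pi/6) - F(0) = (-sqrt(3) - pi/6) - (-2) = -sqrt(3) - pi/6 + 2.

-sqrt(3) - pi/6 + 2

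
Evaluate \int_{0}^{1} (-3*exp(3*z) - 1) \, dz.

-exp(3)

An antiderivative is F(z) = -exp(3*z) - z.
Then F(1) - F(0) = (-exp(3) - 1) - (-1) = -exp(3).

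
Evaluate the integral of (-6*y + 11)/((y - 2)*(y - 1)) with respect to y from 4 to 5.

-9*log(2) + 4*log(3)

Factor the denominator: y**2 - 3*y + 2 = (y - 1)(y - 2).
Partial fractions: (-6*y + 11)/((y - 2)*(y - 1)) = -5/(y - 1) - 1/(y - 2).
An antiderivative is F(y) = -log(y - 2) - 5*log(y - 1).
Then F(5) - F(4) = (-10*log(2) - log(3)) - (-5*log(3) - log(2)) = -9*log(2) + 4*log(3).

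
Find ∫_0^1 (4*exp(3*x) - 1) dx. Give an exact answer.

-7/3 + 4*exp(3)/3

An antiderivative is F(x) = 4*exp(3*x)/3 - x.
Then F(1) - F(0) = (-1 + 4*exp(3)/3) - (4/3) = -7/3 + 4*exp(3)/3.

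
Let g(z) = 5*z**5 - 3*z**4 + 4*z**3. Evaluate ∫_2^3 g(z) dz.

By the power rule, an antiderivative is F(z) = 5*z**6/6 - 3*z**5/5 + z**4.
Then F(3) - F(2) = (5427/10) - (752/15) = 14777/30.

14777/30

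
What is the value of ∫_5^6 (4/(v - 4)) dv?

An antiderivative is F(v) = 4*log(v - 4).
Then F(6) - F(5) = (log(16)) - (0) = log(16).

log(16)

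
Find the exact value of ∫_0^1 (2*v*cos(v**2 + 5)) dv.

sin(6) - sin(5)

Let u = v**2 + 5, so du = 2*v dv. When v = 0, u = 5; when v = 1, u = 6.
The integral becomes ∫ cos(u) du from 5 to 6, with antiderivative sin(u).
Back in v: F(v) = sin(v**2 + 5).
Then F(1) - F(0) = (sin(6)) - (sin(5)) = sin(6) - sin(5).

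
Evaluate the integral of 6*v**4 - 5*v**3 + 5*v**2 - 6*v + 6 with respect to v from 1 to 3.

By the power rule, an antiderivative is F(v) = 6*v**5/5 - 5*v**4/4 + 5*v**3/3 - 3*v**2 + 6*v.
Then F(3) - F(1) = (4527/20) - (277/60) = 3326/15.

3326/15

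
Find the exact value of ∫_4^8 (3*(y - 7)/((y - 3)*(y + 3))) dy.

Factor the denominator: y**2 - 9 = (y + 3)(y - 3).
Partial fractions: 3*(y - 7)/((y - 3)*(y + 3)) = 5/(y + 3) - 2/(y - 3).
An antiderivative is F(y) = -2*log(y - 3) + 5*log(y + 3).
Then F(8) - F(4) = (-2*log(5) + 5*log(11)) - (5*log(7)) = -5*log(7) - 2*log(5) + 5*log(11).

-5*log(7) - 2*log(5) + 5*log(11)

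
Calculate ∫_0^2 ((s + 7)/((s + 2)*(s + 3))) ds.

Factor the denominator: s**2 + 5*s + 6 = (s + 3)(s + 2).
Partial fractions: (s + 7)/((s + 2)*(s + 3)) = -4/(s + 3) + 5/(s + 2).
An antiderivative is F(s) = 5*log(s + 2) - 4*log(s + 3).
Then F(2) - F(0) = (-4*log(5) + 10*log(2)) - (log(32/81)) = -4*log(5) + 5*log(2) + 4*log(3).

-4*log(5) + 5*log(2) + 4*log(3)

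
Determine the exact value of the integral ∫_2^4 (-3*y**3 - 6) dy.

By the power rule, an antiderivative is F(y) = -3*y**4/4 - 6*y.
Then F(4) - F(2) = (-216) - (-24) = -192.

-192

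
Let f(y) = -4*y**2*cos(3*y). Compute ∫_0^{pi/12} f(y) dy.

Integrate by parts twice (u = y^2, dv = -4*cos(3*y) dy).
An antiderivative is F(y) = -4*y**2*sin(3*y)/3 - 8*y*cos(3*y)/9 + 8*sin(3*y)/27.
Then F(pi/12) - F(0) = (sqrt(2)*(-8*pi - pi**2 + 32)/216) - (0) = sqrt(2)*(-8*pi - pi**2 + 32)/216.

sqrt(2)*(-8*pi - pi**2 + 32)/216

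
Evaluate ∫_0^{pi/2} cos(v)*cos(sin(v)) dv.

sin(1)

Let u = sin(v), so du = cos(v) dv. When v = 0, u = 0; when v = pi/2, u = 1.
The integral becomes ∫ cos(u) du from 0 to 1, with antiderivative sin(u).
Back in v: F(v) = sin(sin(v)).
Then F(pi/2) - F(0) = (sin(1)) - (0) = sin(1).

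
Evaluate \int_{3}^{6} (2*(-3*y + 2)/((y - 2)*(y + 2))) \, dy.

-16*log(2) + 4*log(5)

Factor the denominator: y**2 - 4 = (y + 2)(y - 2).
Partial fractions: 2*(-3*y + 2)/((y - 2)*(y + 2)) = -4/(y + 2) - 2/(y - 2).
An antiderivative is F(y) = -2*log(y - 2) - 4*log(y + 2).
Then F(6) - F(3) = (-16*log(2)) - (-4*log(5)) = -16*log(2) + 4*log(5).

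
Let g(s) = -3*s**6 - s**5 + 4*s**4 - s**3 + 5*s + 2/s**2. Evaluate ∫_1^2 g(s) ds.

-4953/140

By the power rule, an antiderivative is F(s) = -3*s**7/7 - s**6/6 + 4*s**5/5 - s**4/4 + 5*s**2/2 - 2/s.
Then F(2) - F(1) = (-3667/105) - (191/420) = -4953/140.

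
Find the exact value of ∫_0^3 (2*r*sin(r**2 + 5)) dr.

-cos(14) + cos(5)

Let u = r**2 + 5, so du = 2*r dr. When r = 0, u = 5; when r = 3, u = 14.
The integral becomes ∫ sin(u) du from 5 to 14, with antiderivative -cos(u).
Back in r: F(r) = -cos(r**2 + 5).
Then F(3) - F(0) = (-cos(14)) - (-cos(5)) = -cos(14) + cos(5).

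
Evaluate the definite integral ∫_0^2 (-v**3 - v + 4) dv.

By the power rule, an antiderivative is F(v) = -v**4/4 - v**2/2 + 4*v.
Then F(2) - F(0) = (2) - (0) = 2.

2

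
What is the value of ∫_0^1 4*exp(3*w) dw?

An antiderivative is F(w) = 4*exp(3*w)/3.
Then F(1) - F(0) = (4*exp(3)/3) - (4/3) = -4/3 + 4*exp(3)/3.

-4/3 + 4*exp(3)/3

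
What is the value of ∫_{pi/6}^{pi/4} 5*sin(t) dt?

An antiderivative is F(t) = -5*cos(t).
Then F(pi/4) - F(pi/6) = (-5*sqrt(2)/2) - (-5*sqrt(3)/2) = -5*sqrt(2)/2 + 5*sqrt(3)/2.

-5*sqrt(2)/2 + 5*sqrt(3)/2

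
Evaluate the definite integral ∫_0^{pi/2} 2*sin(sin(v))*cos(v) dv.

Let u = sin(v), so du = cos(v) dv. When v = 0, u = 0; when v = pi/2, u = 1.
The integral becomes 2·∫ sin(u) du from 0 to 1, with antiderivative -2*cos(u).
Back in v: F(v) = -2*cos(sin(v)).
Then F(pi/2) - F(0) = (-2*cos(1)) - (-2) = 2 - 2*cos(1).

2 - 2*cos(1)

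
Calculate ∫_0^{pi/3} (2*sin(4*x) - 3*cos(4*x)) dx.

An antiderivative is F(x) = -3*sin(4*x)/4 - cos(4*x)/2.
Then F(pi/3) - F(0) = (1/4 + 3*sqrt(3)/8) - (-1/2) = 3*sqrt(3)/8 + 3/4.

3*sqrt(3)/8 + 3/4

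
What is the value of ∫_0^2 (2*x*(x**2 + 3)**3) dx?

Let u = x**2 + 3, so du = 2*x dx. When x = 0, u = 3; when x = 2, u = 7.
The integral becomes ∫ u**3 du from 3 to 7, with antiderivative u**4/4.
Back in x: F(x) = (x**2 + 3)**4/4.
Then F(2) - F(0) = (2401/4) - (81/4) = 580.

580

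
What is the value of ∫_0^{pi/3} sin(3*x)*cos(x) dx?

9/16

Use the identity sin(3*x)cos(x) = [sin(4*x) + sin(2*x)]/2.
An antiderivative is F(x) = -cos(2*x)/4 - cos(4*x)/8.
Then F(pi/3) - F(0) = (3/16) - (-3/8) = 9/16.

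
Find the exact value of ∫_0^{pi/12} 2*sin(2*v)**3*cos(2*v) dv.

1/64

Let u = sin(2*v), so du = 2*cos(2*v) dv. When v = 0, u = 0; when v = pi/12, u = 1/2.
The integral becomes ∫ u**3 du from 0 to 1/2, with antiderivative u**4/4.
Back in v: F(v) = sin(2*v)**4/4.
Then F(pi/12) - F(0) = (1/64) - (0) = 1/64.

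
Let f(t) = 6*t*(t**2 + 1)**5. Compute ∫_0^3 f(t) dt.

Let u = t**2 + 1, so du = 2*t dt. When t = 0, u = 1; when t = 3, u = 10.
The integral becomes 3·∫ u**5 du from 1 to 10, with antiderivative u**6/2.
Back in t: F(t) = (t**2 + 1)**6/2.
Then F(3) - F(0) = (500000) - (1/2) = 999999/2.

999999/2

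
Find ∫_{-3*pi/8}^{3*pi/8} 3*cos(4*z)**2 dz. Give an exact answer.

9*pi/8

Use the identity cos^2(4*z) = (1 + cos(8*z))/2.
An antiderivative is F(z) = 3*z/2 + 3*sin(8*z)/16.
Then F(3*pi/8) - F(-3*pi/8) = (9*pi/16) - (-9*pi/16) = 9*pi/8.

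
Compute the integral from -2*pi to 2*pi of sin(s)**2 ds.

2*pi

Use the identity sin^2(s) = (1 - cos(2*s))/2.
An antiderivative is F(s) = s/2 - sin(2*s)/4.
Then F(2*pi) - F(-2*pi) = (pi) - (-pi) = 2*pi.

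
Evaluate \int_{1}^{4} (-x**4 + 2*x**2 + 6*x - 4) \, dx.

By the power rule, an antiderivative is F(x) = -x**5/5 + 2*x**3/3 + 3*x**2 - 4*x.
Then F(4) - F(1) = (-1952/15) - (-8/15) = -648/5.

-648/5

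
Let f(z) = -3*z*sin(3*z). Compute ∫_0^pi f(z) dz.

-pi

Integrate by parts once (u = z, dv = -3*sin(3*z) dz).
An antiderivative is F(z) = z*cos(3*z) - sin(3*z)/3.
Then F(pi) - F(0) = (-pi) - (0) = -pi.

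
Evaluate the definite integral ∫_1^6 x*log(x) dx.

-35/4 + 18*log(2) + 18*log(3)

Integrate by parts once (u = ln x, dv = x dx).
An antiderivative is F(x) = x**2*(2*log(x) - 1)/4.
Then F(6) - F(1) = (-9 + 18*log(2) + 18*log(3)) - (-1/4) = -35/4 + 18*log(2) + 18*log(3).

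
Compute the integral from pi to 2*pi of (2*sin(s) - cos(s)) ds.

An antiderivative is F(s) = -sin(s) - 2*cos(s).
Then F(2*pi) - F(pi) = (-2) - (2) = -4.

-4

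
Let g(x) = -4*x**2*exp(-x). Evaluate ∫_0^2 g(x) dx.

Integrate by parts twice (u = x^2, dv = -4*exp(-x) dx).
An antiderivative is F(x) = (4*x**2 + 8*x + 8)*exp(-x).
Then F(2) - F(0) = (40*exp(-2)) - (8) = -8 + 40*exp(-2).

-8 + 40*exp(-2)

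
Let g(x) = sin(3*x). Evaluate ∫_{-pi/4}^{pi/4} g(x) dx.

0

An antiderivative is F(x) = -cos(3*x)/3.
Then F(pi/4) - F(-pi/4) = (sqrt(2)/6) - (sqrt(2)/6) = 0.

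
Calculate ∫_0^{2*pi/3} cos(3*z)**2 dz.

Use the identity cos^2(3*z) = (1 + cos(6*z))/2.
An antiderivative is F(z) = z/2 + sin(6*z)/12.
Then F(2*pi/3) - F(0) = (pi/3) - (0) = pi/3.

pi/3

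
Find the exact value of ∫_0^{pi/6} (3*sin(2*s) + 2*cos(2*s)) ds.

An antiderivative is F(s) = sin(2*s) - 3*cos(2*s)/2.
Then F(pi/6) - F(0) = (-3/4 + sqrt(3)/2) - (-3/2) = 3/4 + sqrt(3)/2.

3/4 + sqrt(3)/2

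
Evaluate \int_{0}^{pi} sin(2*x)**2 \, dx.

Use the identity sin^2(2*x) = (1 - cos(4*x))/2.
An antiderivative is F(x) = x/2 - sin(4*x)/8.
Then F(pi) - F(0) = (pi/2) - (0) = pi/2.

pi/2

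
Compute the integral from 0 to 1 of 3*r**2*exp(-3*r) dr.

2/9 - 17*exp(-3)/9

Integrate by parts twice (u = r^2, dv = 3*exp(-3*r) dr).
An antiderivative is F(r) = (-9*r**2 - 6*r - 2)*exp(-3*r)/9.
Then F(1) - F(0) = (-17*exp(-3)/9) - (-2/9) = 2/9 - 17*exp(-3)/9.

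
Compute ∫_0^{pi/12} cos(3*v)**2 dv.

Use the identity cos^2(3*v) = (1 + cos(6*v))/2.
An antiderivative is F(v) = v/2 + sin(6*v)/12.
Then F(pi/12) - F(0) = (1/12 + pi/24) - (0) = 1/12 + pi/24.

1/12 + pi/24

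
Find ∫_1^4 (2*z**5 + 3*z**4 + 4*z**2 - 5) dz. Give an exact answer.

By the power rule, an antiderivative is F(z) = z**6/3 + 3*z**5/5 + 4*z**3/3 - 5*z.
Then F(4) - F(1) = (30676/15) - (-41/15) = 10239/5.

10239/5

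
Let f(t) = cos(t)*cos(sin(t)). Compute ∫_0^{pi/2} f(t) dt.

Let u = sin(t), so du = cos(t) dt. When t = 0, u = 0; when t = pi/2, u = 1.
The integral becomes ∫ cos(u) du from 0 to 1, with antiderivative sin(u).
Back in t: F(t) = sin(sin(t)).
Then F(pi/2) - F(0) = (sin(1)) - (0) = sin(1).

sin(1)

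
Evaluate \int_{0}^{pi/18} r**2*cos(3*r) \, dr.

Integrate by parts twice (u = r^2, dv = cos(3*r) dr).
An antiderivative is F(r) = r**2*sin(3*r)/3 + 2*r*cos(3*r)/9 - 2*sin(3*r)/27.
Then F(pi/18) - F(0) = (-1/27 + pi**2/1944 + sqrt(3)*pi/162) - (0) = -1/27 + pi**2/1944 + sqrt(3)*pi/162.

-1/27 + pi**2/1944 + sqrt(3)*pi/162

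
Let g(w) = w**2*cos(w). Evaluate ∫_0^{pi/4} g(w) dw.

sqrt(2)*(-32 + pi**2 + 8*pi)/32

Integrate by parts twice (u = w^2, dv = cos(w) dw).
An antiderivative is F(w) = w**2*sin(w) + 2*w*cos(w) - 2*sin(w).
Then F(pi/4) - F(0) = (sqrt(2)*(-32 + pi**2 + 8*pi)/32) - (0) = sqrt(2)*(-32 + pi**2 + 8*pi)/32.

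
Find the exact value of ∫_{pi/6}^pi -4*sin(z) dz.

-4 - 2*sqrt(3)

An antiderivative is F(z) = 4*cos(z).
Then F(pi) - F(pi/6) = (-4) - (2*sqrt(3)) = -4 - 2*sqrt(3).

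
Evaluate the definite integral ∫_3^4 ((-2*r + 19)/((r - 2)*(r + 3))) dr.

Factor the denominator: r**2 + r - 6 = (r + 3)(r - 2).
Partial fractions: (-2*r + 19)/((r - 2)*(r + 3)) = -5/(r + 3) + 3/(r - 2).
An antiderivative is F(r) = 3*log(r - 2) - 5*log(r + 3).
Then F(4) - F(3) = (-5*log(7) + 3*log(2)) - (-5*log(3) - 5*log(2)) = -5*log(7) + 5*log(3) + 8*log(2).

-5*log(7) + 5*log(3) + 8*log(2)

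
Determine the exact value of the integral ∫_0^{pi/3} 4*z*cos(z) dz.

-2 + 2*sqrt(3)*pi/3

Integrate by parts once (u = z, dv = 4*cos(z) dz).
An antiderivative is F(z) = 4*z*sin(z) + 4*cos(z).
Then F(pi/3) - F(0) = (2 + 2*sqrt(3)*pi/3) - (4) = -2 + 2*sqrt(3)*pi/3.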